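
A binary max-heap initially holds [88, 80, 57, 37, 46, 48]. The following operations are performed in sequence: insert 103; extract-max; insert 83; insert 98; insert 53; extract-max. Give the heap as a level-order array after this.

insert 103:
  append 103 at index 6 → [88, 80, 57, 37, 46, 48, 103]
  103 > parent 57 at index 2, swap → [88, 80, 103, 37, 46, 48, 57]
  103 > parent 88 at index 0, swap → [103, 80, 88, 37, 46, 48, 57]
extract-max → returns 103:
  remove root 103; move last element 57 to root → [57, 80, 88, 37, 46, 48]
  57 vs larger child 88 at index 2, swap → [88, 80, 57, 37, 46, 48]
insert 83:
  append 83 at index 6 → [88, 80, 57, 37, 46, 48, 83]
  83 > parent 57 at index 2, swap → [88, 80, 83, 37, 46, 48, 57]
insert 98:
  append 98 at index 7 → [88, 80, 83, 37, 46, 48, 57, 98]
  98 > parent 37 at index 3, swap → [88, 80, 83, 98, 46, 48, 57, 37]
  98 > parent 80 at index 1, swap → [88, 98, 83, 80, 46, 48, 57, 37]
  98 > parent 88 at index 0, swap → [98, 88, 83, 80, 46, 48, 57, 37]
insert 53:
  append 53 at index 8 → [98, 88, 83, 80, 46, 48, 57, 37, 53] (no swap needed)
extract-max → returns 98:
  remove root 98; move last element 53 to root → [53, 88, 83, 80, 46, 48, 57, 37]
  53 vs larger child 88 at index 1, swap → [88, 53, 83, 80, 46, 48, 57, 37]
  53 vs larger child 80 at index 3, swap → [88, 80, 83, 53, 46, 48, 57, 37]

[88, 80, 83, 53, 46, 48, 57, 37]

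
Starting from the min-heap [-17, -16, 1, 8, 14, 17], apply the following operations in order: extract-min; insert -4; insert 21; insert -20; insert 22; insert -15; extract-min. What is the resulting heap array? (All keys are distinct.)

[-16, -15, -4, 8, 14, 1, 21, 17, 22]

extract-min → returns -17:
  remove root -17; move last element 17 to root → [17, -16, 1, 8, 14]
  17 vs smaller child -16 at index 1, swap → [-16, 17, 1, 8, 14]
  17 vs smaller child 8 at index 3, swap → [-16, 8, 1, 17, 14]
insert -4:
  append -4 at index 5 → [-16, 8, 1, 17, 14, -4]
  -4 < parent 1 at index 2, swap → [-16, 8, -4, 17, 14, 1]
insert 21:
  append 21 at index 6 → [-16, 8, -4, 17, 14, 1, 21] (no swap needed)
insert -20:
  append -20 at index 7 → [-16, 8, -4, 17, 14, 1, 21, -20]
  -20 < parent 17 at index 3, swap → [-16, 8, -4, -20, 14, 1, 21, 17]
  -20 < parent 8 at index 1, swap → [-16, -20, -4, 8, 14, 1, 21, 17]
  -20 < parent -16 at index 0, swap → [-20, -16, -4, 8, 14, 1, 21, 17]
insert 22:
  append 22 at index 8 → [-20, -16, -4, 8, 14, 1, 21, 17, 22] (no swap needed)
insert -15:
  append -15 at index 9 → [-20, -16, -4, 8, 14, 1, 21, 17, 22, -15]
  -15 < parent 14 at index 4, swap → [-20, -16, -4, 8, -15, 1, 21, 17, 22, 14]
extract-min → returns -20:
  remove root -20; move last element 14 to root → [14, -16, -4, 8, -15, 1, 21, 17, 22]
  14 vs smaller child -16 at index 1, swap → [-16, 14, -4, 8, -15, 1, 21, 17, 22]
  14 vs smaller child -15 at index 4, swap → [-16, -15, -4, 8, 14, 1, 21, 17, 22]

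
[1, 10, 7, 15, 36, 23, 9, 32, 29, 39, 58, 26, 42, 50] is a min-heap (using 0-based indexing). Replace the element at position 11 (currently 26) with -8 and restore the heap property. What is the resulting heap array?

set index 11 from 26 to -8 → [1, 10, 7, 15, 36, 23, 9, 32, 29, 39, 58, -8, 42, 50]
-8 < parent 23 at index 5, swap → [1, 10, 7, 15, 36, -8, 9, 32, 29, 39, 58, 23, 42, 50]
-8 < parent 7 at index 2, swap → [1, 10, -8, 15, 36, 7, 9, 32, 29, 39, 58, 23, 42, 50]
-8 < parent 1 at index 0, swap → [-8, 10, 1, 15, 36, 7, 9, 32, 29, 39, 58, 23, 42, 50]

[-8, 10, 1, 15, 36, 7, 9, 32, 29, 39, 58, 23, 42, 50]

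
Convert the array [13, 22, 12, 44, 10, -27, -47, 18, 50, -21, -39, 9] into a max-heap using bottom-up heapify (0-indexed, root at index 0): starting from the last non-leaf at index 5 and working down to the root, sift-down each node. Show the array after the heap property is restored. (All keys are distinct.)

[50, 44, 12, 22, 10, 9, -47, 18, 13, -21, -39, -27]

sift down from index 5:
  -27 vs only child 9 at index 11, swap → [13, 22, 12, 44, 10, 9, -47, 18, 50, -21, -39, -27]
sift down from index 4: already satisfies heap property
sift down from index 3:
  44 vs larger child 50 at index 8, swap → [13, 22, 12, 50, 10, 9, -47, 18, 44, -21, -39, -27]
sift down from index 2: already satisfies heap property
sift down from index 1:
  22 vs larger child 50 at index 3, swap → [13, 50, 12, 22, 10, 9, -47, 18, 44, -21, -39, -27]
  22 vs larger child 44 at index 8, swap → [13, 50, 12, 44, 10, 9, -47, 18, 22, -21, -39, -27]
sift down from index 0:
  13 vs larger child 50 at index 1, swap → [50, 13, 12, 44, 10, 9, -47, 18, 22, -21, -39, -27]
  13 vs larger child 44 at index 3, swap → [50, 44, 12, 13, 10, 9, -47, 18, 22, -21, -39, -27]
  13 vs larger child 22 at index 8, swap → [50, 44, 12, 22, 10, 9, -47, 18, 13, -21, -39, -27]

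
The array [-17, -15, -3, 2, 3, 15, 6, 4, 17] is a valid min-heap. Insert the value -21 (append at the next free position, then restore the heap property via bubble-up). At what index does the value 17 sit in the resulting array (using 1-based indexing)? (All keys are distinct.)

9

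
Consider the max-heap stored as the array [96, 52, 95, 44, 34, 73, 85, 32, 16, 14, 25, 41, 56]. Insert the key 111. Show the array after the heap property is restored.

append 111 at index 13 → [96, 52, 95, 44, 34, 73, 85, 32, 16, 14, 25, 41, 56, 111]
111 > parent 85 at index 6, swap → [96, 52, 95, 44, 34, 73, 111, 32, 16, 14, 25, 41, 56, 85]
111 > parent 95 at index 2, swap → [96, 52, 111, 44, 34, 73, 95, 32, 16, 14, 25, 41, 56, 85]
111 > parent 96 at index 0, swap → [111, 52, 96, 44, 34, 73, 95, 32, 16, 14, 25, 41, 56, 85]

[111, 52, 96, 44, 34, 73, 95, 32, 16, 14, 25, 41, 56, 85]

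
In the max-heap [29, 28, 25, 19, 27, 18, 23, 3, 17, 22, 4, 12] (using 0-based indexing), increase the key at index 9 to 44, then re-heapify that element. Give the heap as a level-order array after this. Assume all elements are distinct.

[44, 29, 25, 19, 28, 18, 23, 3, 17, 27, 4, 12]

set index 9 from 22 to 44 → [29, 28, 25, 19, 27, 18, 23, 3, 17, 44, 4, 12]
44 > parent 27 at index 4, swap → [29, 28, 25, 19, 44, 18, 23, 3, 17, 27, 4, 12]
44 > parent 28 at index 1, swap → [29, 44, 25, 19, 28, 18, 23, 3, 17, 27, 4, 12]
44 > parent 29 at index 0, swap → [44, 29, 25, 19, 28, 18, 23, 3, 17, 27, 4, 12]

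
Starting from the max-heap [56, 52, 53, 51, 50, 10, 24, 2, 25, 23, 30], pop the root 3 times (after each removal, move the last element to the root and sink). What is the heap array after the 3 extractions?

extract-max #1 returns 56:
  remove root 56; move last element 30 to root → [30, 52, 53, 51, 50, 10, 24, 2, 25, 23]
  30 vs larger child 53 at index 2, swap → [53, 52, 30, 51, 50, 10, 24, 2, 25, 23]
extract-max #2 returns 53:
  remove root 53; move last element 23 to root → [23, 52, 30, 51, 50, 10, 24, 2, 25]
  23 vs larger child 52 at index 1, swap → [52, 23, 30, 51, 50, 10, 24, 2, 25]
  23 vs larger child 51 at index 3, swap → [52, 51, 30, 23, 50, 10, 24, 2, 25]
  23 vs larger child 25 at index 8, swap → [52, 51, 30, 25, 50, 10, 24, 2, 23]
extract-max #3 returns 52:
  remove root 52; move last element 23 to root → [23, 51, 30, 25, 50, 10, 24, 2]
  23 vs larger child 51 at index 1, swap → [51, 23, 30, 25, 50, 10, 24, 2]
  23 vs larger child 50 at index 4, swap → [51, 50, 30, 25, 23, 10, 24, 2]

[51, 50, 30, 25, 23, 10, 24, 2]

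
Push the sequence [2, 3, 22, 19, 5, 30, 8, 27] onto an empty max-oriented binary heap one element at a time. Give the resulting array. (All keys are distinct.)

Insert 2:
  append 2 at index 0 → [2] (no swap needed)
Insert 3:
  append 3 at index 1 → [2, 3]
  3 > parent 2 at index 0, swap → [3, 2]
Insert 22:
  append 22 at index 2 → [3, 2, 22]
  22 > parent 3 at index 0, swap → [22, 2, 3]
Insert 19:
  append 19 at index 3 → [22, 2, 3, 19]
  19 > parent 2 at index 1, swap → [22, 19, 3, 2]
Insert 5:
  append 5 at index 4 → [22, 19, 3, 2, 5] (no swap needed)
Insert 30:
  append 30 at index 5 → [22, 19, 3, 2, 5, 30]
  30 > parent 3 at index 2, swap → [22, 19, 30, 2, 5, 3]
  30 > parent 22 at index 0, swap → [30, 19, 22, 2, 5, 3]
Insert 8:
  append 8 at index 6 → [30, 19, 22, 2, 5, 3, 8] (no swap needed)
Insert 27:
  append 27 at index 7 → [30, 19, 22, 2, 5, 3, 8, 27]
  27 > parent 2 at index 3, swap → [30, 19, 22, 27, 5, 3, 8, 2]
  27 > parent 19 at index 1, swap → [30, 27, 22, 19, 5, 3, 8, 2]

[30, 27, 22, 19, 5, 3, 8, 2]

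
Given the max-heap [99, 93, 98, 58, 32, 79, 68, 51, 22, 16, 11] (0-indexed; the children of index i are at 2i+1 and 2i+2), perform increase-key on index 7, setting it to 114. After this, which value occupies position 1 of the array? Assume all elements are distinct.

99

set index 7 from 51 to 114 → [99, 93, 98, 58, 32, 79, 68, 114, 22, 16, 11]
114 > parent 58 at index 3, swap → [99, 93, 98, 114, 32, 79, 68, 58, 22, 16, 11]
114 > parent 93 at index 1, swap → [99, 114, 98, 93, 32, 79, 68, 58, 22, 16, 11]
114 > parent 99 at index 0, swap → [114, 99, 98, 93, 32, 79, 68, 58, 22, 16, 11]
resulting array: [114, 99, 98, 93, 32, 79, 68, 58, 22, 16, 11]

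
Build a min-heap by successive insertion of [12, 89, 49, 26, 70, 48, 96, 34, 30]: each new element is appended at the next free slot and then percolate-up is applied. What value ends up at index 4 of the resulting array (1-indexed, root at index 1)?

Insert 12:
  append 12 at index 1 → [12] (no swap needed)
Insert 89:
  append 89 at index 2 → [12, 89] (no swap needed)
Insert 49:
  append 49 at index 3 → [12, 89, 49] (no swap needed)
Insert 26:
  append 26 at index 4 → [12, 89, 49, 26]
  26 < parent 89 at index 2, swap → [12, 26, 49, 89]
Insert 70:
  append 70 at index 5 → [12, 26, 49, 89, 70] (no swap needed)
Insert 48:
  append 48 at index 6 → [12, 26, 49, 89, 70, 48]
  48 < parent 49 at index 3, swap → [12, 26, 48, 89, 70, 49]
Insert 96:
  append 96 at index 7 → [12, 26, 48, 89, 70, 49, 96] (no swap needed)
Insert 34:
  append 34 at index 8 → [12, 26, 48, 89, 70, 49, 96, 34]
  34 < parent 89 at index 4, swap → [12, 26, 48, 34, 70, 49, 96, 89]
Insert 30:
  append 30 at index 9 → [12, 26, 48, 34, 70, 49, 96, 89, 30]
  30 < parent 34 at index 4, swap → [12, 26, 48, 30, 70, 49, 96, 89, 34]
resulting array: [12, 26, 48, 30, 70, 49, 96, 89, 34]

30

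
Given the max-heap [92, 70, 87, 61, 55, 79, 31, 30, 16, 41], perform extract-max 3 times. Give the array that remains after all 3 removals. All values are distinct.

[70, 61, 41, 30, 55, 16, 31]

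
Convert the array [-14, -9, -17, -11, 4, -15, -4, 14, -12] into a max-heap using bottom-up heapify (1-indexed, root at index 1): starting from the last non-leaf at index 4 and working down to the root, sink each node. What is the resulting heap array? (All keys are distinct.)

sift down from index 4:
  -11 vs larger child 14 at index 8, swap → [-14, -9, -17, 14, 4, -15, -4, -11, -12]
sift down from index 3:
  -17 vs larger child -4 at index 7, swap → [-14, -9, -4, 14, 4, -15, -17, -11, -12]
sift down from index 2:
  -9 vs larger child 14 at index 4, swap → [-14, 14, -4, -9, 4, -15, -17, -11, -12]
sift down from index 1:
  -14 vs larger child 14 at index 2, swap → [14, -14, -4, -9, 4, -15, -17, -11, -12]
  -14 vs larger child 4 at index 5, swap → [14, 4, -4, -9, -14, -15, -17, -11, -12]

[14, 4, -4, -9, -14, -15, -17, -11, -12]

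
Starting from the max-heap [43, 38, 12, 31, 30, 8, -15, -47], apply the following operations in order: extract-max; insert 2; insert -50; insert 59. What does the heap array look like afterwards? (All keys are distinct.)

[59, 38, 12, 2, 31, 8, -15, -47, -50, 30]

extract-max → returns 43:
  remove root 43; move last element -47 to root → [-47, 38, 12, 31, 30, 8, -15]
  -47 vs larger child 38 at index 1, swap → [38, -47, 12, 31, 30, 8, -15]
  -47 vs larger child 31 at index 3, swap → [38, 31, 12, -47, 30, 8, -15]
insert 2:
  append 2 at index 7 → [38, 31, 12, -47, 30, 8, -15, 2]
  2 > parent -47 at index 3, swap → [38, 31, 12, 2, 30, 8, -15, -47]
insert -50:
  append -50 at index 8 → [38, 31, 12, 2, 30, 8, -15, -47, -50] (no swap needed)
insert 59:
  append 59 at index 9 → [38, 31, 12, 2, 30, 8, -15, -47, -50, 59]
  59 > parent 30 at index 4, swap → [38, 31, 12, 2, 59, 8, -15, -47, -50, 30]
  59 > parent 31 at index 1, swap → [38, 59, 12, 2, 31, 8, -15, -47, -50, 30]
  59 > parent 38 at index 0, swap → [59, 38, 12, 2, 31, 8, -15, -47, -50, 30]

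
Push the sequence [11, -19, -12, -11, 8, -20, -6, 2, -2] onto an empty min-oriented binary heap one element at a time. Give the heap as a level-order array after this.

[-20, -11, -19, -2, 8, -12, -6, 11, 2]

Insert 11:
  append 11 at index 0 → [11] (no swap needed)
Insert -19:
  append -19 at index 1 → [11, -19]
  -19 < parent 11 at index 0, swap → [-19, 11]
Insert -12:
  append -12 at index 2 → [-19, 11, -12] (no swap needed)
Insert -11:
  append -11 at index 3 → [-19, 11, -12, -11]
  -11 < parent 11 at index 1, swap → [-19, -11, -12, 11]
Insert 8:
  append 8 at index 4 → [-19, -11, -12, 11, 8] (no swap needed)
Insert -20:
  append -20 at index 5 → [-19, -11, -12, 11, 8, -20]
  -20 < parent -12 at index 2, swap → [-19, -11, -20, 11, 8, -12]
  -20 < parent -19 at index 0, swap → [-20, -11, -19, 11, 8, -12]
Insert -6:
  append -6 at index 6 → [-20, -11, -19, 11, 8, -12, -6] (no swap needed)
Insert 2:
  append 2 at index 7 → [-20, -11, -19, 11, 8, -12, -6, 2]
  2 < parent 11 at index 3, swap → [-20, -11, -19, 2, 8, -12, -6, 11]
Insert -2:
  append -2 at index 8 → [-20, -11, -19, 2, 8, -12, -6, 11, -2]
  -2 < parent 2 at index 3, swap → [-20, -11, -19, -2, 8, -12, -6, 11, 2]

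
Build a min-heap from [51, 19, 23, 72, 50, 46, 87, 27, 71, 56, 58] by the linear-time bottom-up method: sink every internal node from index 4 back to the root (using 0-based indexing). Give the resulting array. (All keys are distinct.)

sift down from index 4: already satisfies heap property
sift down from index 3:
  72 vs smaller child 27 at index 7, swap → [51, 19, 23, 27, 50, 46, 87, 72, 71, 56, 58]
sift down from index 2: already satisfies heap property
sift down from index 1: already satisfies heap property
sift down from index 0:
  51 vs smaller child 19 at index 1, swap → [19, 51, 23, 27, 50, 46, 87, 72, 71, 56, 58]
  51 vs smaller child 27 at index 3, swap → [19, 27, 23, 51, 50, 46, 87, 72, 71, 56, 58]

[19, 27, 23, 51, 50, 46, 87, 72, 71, 56, 58]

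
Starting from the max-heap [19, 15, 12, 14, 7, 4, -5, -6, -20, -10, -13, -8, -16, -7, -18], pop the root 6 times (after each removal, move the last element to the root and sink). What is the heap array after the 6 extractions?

extract-max #1 returns 19:
  remove root 19; move last element -18 to root → [-18, 15, 12, 14, 7, 4, -5, -6, -20, -10, -13, -8, -16, -7]
  -18 vs larger child 15 at index 1, swap → [15, -18, 12, 14, 7, 4, -5, -6, -20, -10, -13, -8, -16, -7]
  -18 vs larger child 14 at index 3, swap → [15, 14, 12, -18, 7, 4, -5, -6, -20, -10, -13, -8, -16, -7]
  -18 vs larger child -6 at index 7, swap → [15, 14, 12, -6, 7, 4, -5, -18, -20, -10, -13, -8, -16, -7]
extract-max #2 returns 15:
  remove root 15; move last element -7 to root → [-7, 14, 12, -6, 7, 4, -5, -18, -20, -10, -13, -8, -16]
  -7 vs larger child 14 at index 1, swap → [14, -7, 12, -6, 7, 4, -5, -18, -20, -10, -13, -8, -16]
  -7 vs larger child 7 at index 4, swap → [14, 7, 12, -6, -7, 4, -5, -18, -20, -10, -13, -8, -16]
extract-max #3 returns 14:
  remove root 14; move last element -16 to root → [-16, 7, 12, -6, -7, 4, -5, -18, -20, -10, -13, -8]
  -16 vs larger child 12 at index 2, swap → [12, 7, -16, -6, -7, 4, -5, -18, -20, -10, -13, -8]
  -16 vs larger child 4 at index 5, swap → [12, 7, 4, -6, -7, -16, -5, -18, -20, -10, -13, -8]
  -16 vs only child -8 at index 11, swap → [12, 7, 4, -6, -7, -8, -5, -18, -20, -10, -13, -16]
extract-max #4 returns 12:
  remove root 12; move last element -16 to root → [-16, 7, 4, -6, -7, -8, -5, -18, -20, -10, -13]
  -16 vs larger child 7 at index 1, swap → [7, -16, 4, -6, -7, -8, -5, -18, -20, -10, -13]
  -16 vs larger child -6 at index 3, swap → [7, -6, 4, -16, -7, -8, -5, -18, -20, -10, -13]
extract-max #5 returns 7:
  remove root 7; move last element -13 to root → [-13, -6, 4, -16, -7, -8, -5, -18, -20, -10]
  -13 vs larger child 4 at index 2, swap → [4, -6, -13, -16, -7, -8, -5, -18, -20, -10]
  -13 vs larger child -5 at index 6, swap → [4, -6, -5, -16, -7, -8, -13, -18, -20, -10]
extract-max #6 returns 4:
  remove root 4; move last element -10 to root → [-10, -6, -5, -16, -7, -8, -13, -18, -20]
  -10 vs larger child -5 at index 2, swap → [-5, -6, -10, -16, -7, -8, -13, -18, -20]
  -10 vs larger child -8 at index 5, swap → [-5, -6, -8, -16, -7, -10, -13, -18, -20]

[-5, -6, -8, -16, -7, -10, -13, -18, -20]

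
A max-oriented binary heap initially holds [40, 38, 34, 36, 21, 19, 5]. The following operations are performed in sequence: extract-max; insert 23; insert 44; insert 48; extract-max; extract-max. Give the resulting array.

extract-max → returns 40:
  remove root 40; move last element 5 to root → [5, 38, 34, 36, 21, 19]
  5 vs larger child 38 at index 1, swap → [38, 5, 34, 36, 21, 19]
  5 vs larger child 36 at index 3, swap → [38, 36, 34, 5, 21, 19]
insert 23:
  append 23 at index 6 → [38, 36, 34, 5, 21, 19, 23] (no swap needed)
insert 44:
  append 44 at index 7 → [38, 36, 34, 5, 21, 19, 23, 44]
  44 > parent 5 at index 3, swap → [38, 36, 34, 44, 21, 19, 23, 5]
  44 > parent 36 at index 1, swap → [38, 44, 34, 36, 21, 19, 23, 5]
  44 > parent 38 at index 0, swap → [44, 38, 34, 36, 21, 19, 23, 5]
insert 48:
  append 48 at index 8 → [44, 38, 34, 36, 21, 19, 23, 5, 48]
  48 > parent 36 at index 3, swap → [44, 38, 34, 48, 21, 19, 23, 5, 36]
  48 > parent 38 at index 1, swap → [44, 48, 34, 38, 21, 19, 23, 5, 36]
  48 > parent 44 at index 0, swap → [48, 44, 34, 38, 21, 19, 23, 5, 36]
extract-max → returns 48:
  remove root 48; move last element 36 to root → [36, 44, 34, 38, 21, 19, 23, 5]
  36 vs larger child 44 at index 1, swap → [44, 36, 34, 38, 21, 19, 23, 5]
  36 vs larger child 38 at index 3, swap → [44, 38, 34, 36, 21, 19, 23, 5]
extract-max → returns 44:
  remove root 44; move last element 5 to root → [5, 38, 34, 36, 21, 19, 23]
  5 vs larger child 38 at index 1, swap → [38, 5, 34, 36, 21, 19, 23]
  5 vs larger child 36 at index 3, swap → [38, 36, 34, 5, 21, 19, 23]

[38, 36, 34, 5, 21, 19, 23]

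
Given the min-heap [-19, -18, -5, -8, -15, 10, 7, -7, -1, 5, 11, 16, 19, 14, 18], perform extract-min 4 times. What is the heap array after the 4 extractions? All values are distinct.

extract-min #1 returns -19:
  remove root -19; move last element 18 to root → [18, -18, -5, -8, -15, 10, 7, -7, -1, 5, 11, 16, 19, 14]
  18 vs smaller child -18 at index 1, swap → [-18, 18, -5, -8, -15, 10, 7, -7, -1, 5, 11, 16, 19, 14]
  18 vs smaller child -15 at index 4, swap → [-18, -15, -5, -8, 18, 10, 7, -7, -1, 5, 11, 16, 19, 14]
  18 vs smaller child 5 at index 9, swap → [-18, -15, -5, -8, 5, 10, 7, -7, -1, 18, 11, 16, 19, 14]
extract-min #2 returns -18:
  remove root -18; move last element 14 to root → [14, -15, -5, -8, 5, 10, 7, -7, -1, 18, 11, 16, 19]
  14 vs smaller child -15 at index 1, swap → [-15, 14, -5, -8, 5, 10, 7, -7, -1, 18, 11, 16, 19]
  14 vs smaller child -8 at index 3, swap → [-15, -8, -5, 14, 5, 10, 7, -7, -1, 18, 11, 16, 19]
  14 vs smaller child -7 at index 7, swap → [-15, -8, -5, -7, 5, 10, 7, 14, -1, 18, 11, 16, 19]
extract-min #3 returns -15:
  remove root -15; move last element 19 to root → [19, -8, -5, -7, 5, 10, 7, 14, -1, 18, 11, 16]
  19 vs smaller child -8 at index 1, swap → [-8, 19, -5, -7, 5, 10, 7, 14, -1, 18, 11, 16]
  19 vs smaller child -7 at index 3, swap → [-8, -7, -5, 19, 5, 10, 7, 14, -1, 18, 11, 16]
  19 vs smaller child -1 at index 8, swap → [-8, -7, -5, -1, 5, 10, 7, 14, 19, 18, 11, 16]
extract-min #4 returns -8:
  remove root -8; move last element 16 to root → [16, -7, -5, -1, 5, 10, 7, 14, 19, 18, 11]
  16 vs smaller child -7 at index 1, swap → [-7, 16, -5, -1, 5, 10, 7, 14, 19, 18, 11]
  16 vs smaller child -1 at index 3, swap → [-7, -1, -5, 16, 5, 10, 7, 14, 19, 18, 11]
  16 vs smaller child 14 at index 7, swap → [-7, -1, -5, 14, 5, 10, 7, 16, 19, 18, 11]

[-7, -1, -5, 14, 5, 10, 7, 16, 19, 18, 11]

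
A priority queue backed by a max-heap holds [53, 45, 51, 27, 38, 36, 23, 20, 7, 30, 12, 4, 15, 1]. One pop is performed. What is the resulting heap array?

remove root 53; move last element 1 to root → [1, 45, 51, 27, 38, 36, 23, 20, 7, 30, 12, 4, 15]
1 vs larger child 51 at index 2, swap → [51, 45, 1, 27, 38, 36, 23, 20, 7, 30, 12, 4, 15]
1 vs larger child 36 at index 5, swap → [51, 45, 36, 27, 38, 1, 23, 20, 7, 30, 12, 4, 15]
1 vs larger child 15 at index 12, swap → [51, 45, 36, 27, 38, 15, 23, 20, 7, 30, 12, 4, 1]

[51, 45, 36, 27, 38, 15, 23, 20, 7, 30, 12, 4, 1]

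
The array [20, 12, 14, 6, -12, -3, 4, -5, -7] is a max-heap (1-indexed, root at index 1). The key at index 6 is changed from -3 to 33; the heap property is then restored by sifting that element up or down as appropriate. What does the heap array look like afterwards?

[33, 12, 20, 6, -12, 14, 4, -5, -7]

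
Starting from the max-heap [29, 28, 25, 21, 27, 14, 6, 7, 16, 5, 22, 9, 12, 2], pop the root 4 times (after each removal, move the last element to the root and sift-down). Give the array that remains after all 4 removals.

[22, 21, 14, 16, 12, 9, 6, 7, 2, 5]

extract-max #1 returns 29:
  remove root 29; move last element 2 to root → [2, 28, 25, 21, 27, 14, 6, 7, 16, 5, 22, 9, 12]
  2 vs larger child 28 at index 1, swap → [28, 2, 25, 21, 27, 14, 6, 7, 16, 5, 22, 9, 12]
  2 vs larger child 27 at index 4, swap → [28, 27, 25, 21, 2, 14, 6, 7, 16, 5, 22, 9, 12]
  2 vs larger child 22 at index 10, swap → [28, 27, 25, 21, 22, 14, 6, 7, 16, 5, 2, 9, 12]
extract-max #2 returns 28:
  remove root 28; move last element 12 to root → [12, 27, 25, 21, 22, 14, 6, 7, 16, 5, 2, 9]
  12 vs larger child 27 at index 1, swap → [27, 12, 25, 21, 22, 14, 6, 7, 16, 5, 2, 9]
  12 vs larger child 22 at index 4, swap → [27, 22, 25, 21, 12, 14, 6, 7, 16, 5, 2, 9]
extract-max #3 returns 27:
  remove root 27; move last element 9 to root → [9, 22, 25, 21, 12, 14, 6, 7, 16, 5, 2]
  9 vs larger child 25 at index 2, swap → [25, 22, 9, 21, 12, 14, 6, 7, 16, 5, 2]
  9 vs larger child 14 at index 5, swap → [25, 22, 14, 21, 12, 9, 6, 7, 16, 5, 2]
extract-max #4 returns 25:
  remove root 25; move last element 2 to root → [2, 22, 14, 21, 12, 9, 6, 7, 16, 5]
  2 vs larger child 22 at index 1, swap → [22, 2, 14, 21, 12, 9, 6, 7, 16, 5]
  2 vs larger child 21 at index 3, swap → [22, 21, 14, 2, 12, 9, 6, 7, 16, 5]
  2 vs larger child 16 at index 8, swap → [22, 21, 14, 16, 12, 9, 6, 7, 2, 5]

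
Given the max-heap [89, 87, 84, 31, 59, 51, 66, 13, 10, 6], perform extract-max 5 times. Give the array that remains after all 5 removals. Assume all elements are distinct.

[51, 31, 13, 10, 6]

extract-max #1 returns 89:
  remove root 89; move last element 6 to root → [6, 87, 84, 31, 59, 51, 66, 13, 10]
  6 vs larger child 87 at index 1, swap → [87, 6, 84, 31, 59, 51, 66, 13, 10]
  6 vs larger child 59 at index 4, swap → [87, 59, 84, 31, 6, 51, 66, 13, 10]
extract-max #2 returns 87:
  remove root 87; move last element 10 to root → [10, 59, 84, 31, 6, 51, 66, 13]
  10 vs larger child 84 at index 2, swap → [84, 59, 10, 31, 6, 51, 66, 13]
  10 vs larger child 66 at index 6, swap → [84, 59, 66, 31, 6, 51, 10, 13]
extract-max #3 returns 84:
  remove root 84; move last element 13 to root → [13, 59, 66, 31, 6, 51, 10]
  13 vs larger child 66 at index 2, swap → [66, 59, 13, 31, 6, 51, 10]
  13 vs larger child 51 at index 5, swap → [66, 59, 51, 31, 6, 13, 10]
extract-max #4 returns 66:
  remove root 66; move last element 10 to root → [10, 59, 51, 31, 6, 13]
  10 vs larger child 59 at index 1, swap → [59, 10, 51, 31, 6, 13]
  10 vs larger child 31 at index 3, swap → [59, 31, 51, 10, 6, 13]
extract-max #5 returns 59:
  remove root 59; move last element 13 to root → [13, 31, 51, 10, 6]
  13 vs larger child 51 at index 2, swap → [51, 31, 13, 10, 6]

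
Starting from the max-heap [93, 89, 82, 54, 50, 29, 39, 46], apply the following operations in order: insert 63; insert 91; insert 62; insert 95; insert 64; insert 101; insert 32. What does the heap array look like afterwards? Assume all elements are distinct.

[101, 91, 95, 63, 89, 82, 93, 46, 54, 50, 62, 29, 64, 39, 32]

insert 63:
  append 63 at index 8 → [93, 89, 82, 54, 50, 29, 39, 46, 63]
  63 > parent 54 at index 3, swap → [93, 89, 82, 63, 50, 29, 39, 46, 54]
insert 91:
  append 91 at index 9 → [93, 89, 82, 63, 50, 29, 39, 46, 54, 91]
  91 > parent 50 at index 4, swap → [93, 89, 82, 63, 91, 29, 39, 46, 54, 50]
  91 > parent 89 at index 1, swap → [93, 91, 82, 63, 89, 29, 39, 46, 54, 50]
insert 62:
  append 62 at index 10 → [93, 91, 82, 63, 89, 29, 39, 46, 54, 50, 62] (no swap needed)
insert 95:
  append 95 at index 11 → [93, 91, 82, 63, 89, 29, 39, 46, 54, 50, 62, 95]
  95 > parent 29 at index 5, swap → [93, 91, 82, 63, 89, 95, 39, 46, 54, 50, 62, 29]
  95 > parent 82 at index 2, swap → [93, 91, 95, 63, 89, 82, 39, 46, 54, 50, 62, 29]
  95 > parent 93 at index 0, swap → [95, 91, 93, 63, 89, 82, 39, 46, 54, 50, 62, 29]
insert 64:
  append 64 at index 12 → [95, 91, 93, 63, 89, 82, 39, 46, 54, 50, 62, 29, 64] (no swap needed)
insert 101:
  append 101 at index 13 → [95, 91, 93, 63, 89, 82, 39, 46, 54, 50, 62, 29, 64, 101]
  101 > parent 39 at index 6, swap → [95, 91, 93, 63, 89, 82, 101, 46, 54, 50, 62, 29, 64, 39]
  101 > parent 93 at index 2, swap → [95, 91, 101, 63, 89, 82, 93, 46, 54, 50, 62, 29, 64, 39]
  101 > parent 95 at index 0, swap → [101, 91, 95, 63, 89, 82, 93, 46, 54, 50, 62, 29, 64, 39]
insert 32:
  append 32 at index 14 → [101, 91, 95, 63, 89, 82, 93, 46, 54, 50, 62, 29, 64, 39, 32] (no swap needed)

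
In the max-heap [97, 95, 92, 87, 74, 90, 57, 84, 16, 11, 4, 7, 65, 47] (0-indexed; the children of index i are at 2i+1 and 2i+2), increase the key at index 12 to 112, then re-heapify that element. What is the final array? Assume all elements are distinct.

[112, 95, 97, 87, 74, 92, 57, 84, 16, 11, 4, 7, 90, 47]

set index 12 from 65 to 112 → [97, 95, 92, 87, 74, 90, 57, 84, 16, 11, 4, 7, 112, 47]
112 > parent 90 at index 5, swap → [97, 95, 92, 87, 74, 112, 57, 84, 16, 11, 4, 7, 90, 47]
112 > parent 92 at index 2, swap → [97, 95, 112, 87, 74, 92, 57, 84, 16, 11, 4, 7, 90, 47]
112 > parent 97 at index 0, swap → [112, 95, 97, 87, 74, 92, 57, 84, 16, 11, 4, 7, 90, 47]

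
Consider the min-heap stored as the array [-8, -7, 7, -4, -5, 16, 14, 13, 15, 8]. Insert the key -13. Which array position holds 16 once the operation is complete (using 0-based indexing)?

append -13 at index 10 → [-8, -7, 7, -4, -5, 16, 14, 13, 15, 8, -13]
-13 < parent -5 at index 4, swap → [-8, -7, 7, -4, -13, 16, 14, 13, 15, 8, -5]
-13 < parent -7 at index 1, swap → [-8, -13, 7, -4, -7, 16, 14, 13, 15, 8, -5]
-13 < parent -8 at index 0, swap → [-13, -8, 7, -4, -7, 16, 14, 13, 15, 8, -5]
resulting array: [-13, -8, 7, -4, -7, 16, 14, 13, 15, 8, -5]

5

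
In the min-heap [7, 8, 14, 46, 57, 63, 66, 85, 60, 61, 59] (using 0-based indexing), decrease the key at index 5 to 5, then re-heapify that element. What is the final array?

[5, 8, 7, 46, 57, 14, 66, 85, 60, 61, 59]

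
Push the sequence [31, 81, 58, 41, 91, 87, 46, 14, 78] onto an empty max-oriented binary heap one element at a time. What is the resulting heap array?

Insert 31:
  append 31 at index 0 → [31] (no swap needed)
Insert 81:
  append 81 at index 1 → [31, 81]
  81 > parent 31 at index 0, swap → [81, 31]
Insert 58:
  append 58 at index 2 → [81, 31, 58] (no swap needed)
Insert 41:
  append 41 at index 3 → [81, 31, 58, 41]
  41 > parent 31 at index 1, swap → [81, 41, 58, 31]
Insert 91:
  append 91 at index 4 → [81, 41, 58, 31, 91]
  91 > parent 41 at index 1, swap → [81, 91, 58, 31, 41]
  91 > parent 81 at index 0, swap → [91, 81, 58, 31, 41]
Insert 87:
  append 87 at index 5 → [91, 81, 58, 31, 41, 87]
  87 > parent 58 at index 2, swap → [91, 81, 87, 31, 41, 58]
Insert 46:
  append 46 at index 6 → [91, 81, 87, 31, 41, 58, 46] (no swap needed)
Insert 14:
  append 14 at index 7 → [91, 81, 87, 31, 41, 58, 46, 14] (no swap needed)
Insert 78:
  append 78 at index 8 → [91, 81, 87, 31, 41, 58, 46, 14, 78]
  78 > parent 31 at index 3, swap → [91, 81, 87, 78, 41, 58, 46, 14, 31]

[91, 81, 87, 78, 41, 58, 46, 14, 31]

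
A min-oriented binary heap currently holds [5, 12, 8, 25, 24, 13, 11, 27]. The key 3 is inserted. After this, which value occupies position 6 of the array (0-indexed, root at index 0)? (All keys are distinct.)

11

append 3 at index 8 → [5, 12, 8, 25, 24, 13, 11, 27, 3]
3 < parent 25 at index 3, swap → [5, 12, 8, 3, 24, 13, 11, 27, 25]
3 < parent 12 at index 1, swap → [5, 3, 8, 12, 24, 13, 11, 27, 25]
3 < parent 5 at index 0, swap → [3, 5, 8, 12, 24, 13, 11, 27, 25]
resulting array: [3, 5, 8, 12, 24, 13, 11, 27, 25]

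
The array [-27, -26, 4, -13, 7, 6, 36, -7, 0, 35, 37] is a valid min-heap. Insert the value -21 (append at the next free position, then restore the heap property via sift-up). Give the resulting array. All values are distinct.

[-27, -26, -21, -13, 7, 4, 36, -7, 0, 35, 37, 6]

append -21 at index 11 → [-27, -26, 4, -13, 7, 6, 36, -7, 0, 35, 37, -21]
-21 < parent 6 at index 5, swap → [-27, -26, 4, -13, 7, -21, 36, -7, 0, 35, 37, 6]
-21 < parent 4 at index 2, swap → [-27, -26, -21, -13, 7, 4, 36, -7, 0, 35, 37, 6]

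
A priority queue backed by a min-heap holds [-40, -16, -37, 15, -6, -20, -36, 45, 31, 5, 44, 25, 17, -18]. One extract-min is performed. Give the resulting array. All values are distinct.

[-37, -16, -36, 15, -6, -20, -18, 45, 31, 5, 44, 25, 17]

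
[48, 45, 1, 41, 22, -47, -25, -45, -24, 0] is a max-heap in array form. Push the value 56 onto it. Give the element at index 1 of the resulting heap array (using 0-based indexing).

48

append 56 at index 10 → [48, 45, 1, 41, 22, -47, -25, -45, -24, 0, 56]
56 > parent 22 at index 4, swap → [48, 45, 1, 41, 56, -47, -25, -45, -24, 0, 22]
56 > parent 45 at index 1, swap → [48, 56, 1, 41, 45, -47, -25, -45, -24, 0, 22]
56 > parent 48 at index 0, swap → [56, 48, 1, 41, 45, -47, -25, -45, -24, 0, 22]
resulting array: [56, 48, 1, 41, 45, -47, -25, -45, -24, 0, 22]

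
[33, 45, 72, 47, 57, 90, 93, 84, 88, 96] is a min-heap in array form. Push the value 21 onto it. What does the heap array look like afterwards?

[21, 33, 72, 47, 45, 90, 93, 84, 88, 96, 57]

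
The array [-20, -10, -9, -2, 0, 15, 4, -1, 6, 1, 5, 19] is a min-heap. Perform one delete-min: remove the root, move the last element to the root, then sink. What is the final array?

[-10, -2, -9, -1, 0, 15, 4, 19, 6, 1, 5]

remove root -20; move last element 19 to root → [19, -10, -9, -2, 0, 15, 4, -1, 6, 1, 5]
19 vs smaller child -10 at index 1, swap → [-10, 19, -9, -2, 0, 15, 4, -1, 6, 1, 5]
19 vs smaller child -2 at index 3, swap → [-10, -2, -9, 19, 0, 15, 4, -1, 6, 1, 5]
19 vs smaller child -1 at index 7, swap → [-10, -2, -9, -1, 0, 15, 4, 19, 6, 1, 5]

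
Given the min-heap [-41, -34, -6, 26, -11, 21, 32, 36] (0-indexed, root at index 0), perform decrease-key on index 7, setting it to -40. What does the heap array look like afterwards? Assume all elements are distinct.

set index 7 from 36 to -40 → [-41, -34, -6, 26, -11, 21, 32, -40]
-40 < parent 26 at index 3, swap → [-41, -34, -6, -40, -11, 21, 32, 26]
-40 < parent -34 at index 1, swap → [-41, -40, -6, -34, -11, 21, 32, 26]

[-41, -40, -6, -34, -11, 21, 32, 26]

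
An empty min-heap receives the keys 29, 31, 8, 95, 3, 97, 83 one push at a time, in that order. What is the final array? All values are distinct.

[3, 8, 29, 95, 31, 97, 83]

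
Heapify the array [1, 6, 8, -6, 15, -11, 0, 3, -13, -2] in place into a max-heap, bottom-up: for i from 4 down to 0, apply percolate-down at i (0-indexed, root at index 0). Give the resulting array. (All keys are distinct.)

sift down from index 4: already satisfies heap property
sift down from index 3:
  -6 vs larger child 3 at index 7, swap → [1, 6, 8, 3, 15, -11, 0, -6, -13, -2]
sift down from index 2: already satisfies heap property
sift down from index 1:
  6 vs larger child 15 at index 4, swap → [1, 15, 8, 3, 6, -11, 0, -6, -13, -2]
sift down from index 0:
  1 vs larger child 15 at index 1, swap → [15, 1, 8, 3, 6, -11, 0, -6, -13, -2]
  1 vs larger child 6 at index 4, swap → [15, 6, 8, 3, 1, -11, 0, -6, -13, -2]

[15, 6, 8, 3, 1, -11, 0, -6, -13, -2]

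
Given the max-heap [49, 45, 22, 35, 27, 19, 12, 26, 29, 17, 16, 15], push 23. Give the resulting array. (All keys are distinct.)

[49, 45, 23, 35, 27, 22, 12, 26, 29, 17, 16, 15, 19]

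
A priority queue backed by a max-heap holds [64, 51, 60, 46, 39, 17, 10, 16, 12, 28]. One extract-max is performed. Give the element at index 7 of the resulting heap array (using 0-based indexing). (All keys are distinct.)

16

remove root 64; move last element 28 to root → [28, 51, 60, 46, 39, 17, 10, 16, 12]
28 vs larger child 60 at index 2, swap → [60, 51, 28, 46, 39, 17, 10, 16, 12]
resulting array: [60, 51, 28, 46, 39, 17, 10, 16, 12]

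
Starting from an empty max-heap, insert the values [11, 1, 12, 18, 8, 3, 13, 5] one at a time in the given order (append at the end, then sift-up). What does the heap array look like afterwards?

[18, 12, 13, 5, 8, 3, 11, 1]

Insert 11:
  append 11 at index 0 → [11] (no swap needed)
Insert 1:
  append 1 at index 1 → [11, 1] (no swap needed)
Insert 12:
  append 12 at index 2 → [11, 1, 12]
  12 > parent 11 at index 0, swap → [12, 1, 11]
Insert 18:
  append 18 at index 3 → [12, 1, 11, 18]
  18 > parent 1 at index 1, swap → [12, 18, 11, 1]
  18 > parent 12 at index 0, swap → [18, 12, 11, 1]
Insert 8:
  append 8 at index 4 → [18, 12, 11, 1, 8] (no swap needed)
Insert 3:
  append 3 at index 5 → [18, 12, 11, 1, 8, 3] (no swap needed)
Insert 13:
  append 13 at index 6 → [18, 12, 11, 1, 8, 3, 13]
  13 > parent 11 at index 2, swap → [18, 12, 13, 1, 8, 3, 11]
Insert 5:
  append 5 at index 7 → [18, 12, 13, 1, 8, 3, 11, 5]
  5 > parent 1 at index 3, swap → [18, 12, 13, 5, 8, 3, 11, 1]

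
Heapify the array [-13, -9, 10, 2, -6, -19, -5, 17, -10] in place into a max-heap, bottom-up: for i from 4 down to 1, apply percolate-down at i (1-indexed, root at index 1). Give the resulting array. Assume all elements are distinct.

sift down from index 4:
  2 vs larger child 17 at index 8, swap → [-13, -9, 10, 17, -6, -19, -5, 2, -10]
sift down from index 3: already satisfies heap property
sift down from index 2:
  -9 vs larger child 17 at index 4, swap → [-13, 17, 10, -9, -6, -19, -5, 2, -10]
  -9 vs larger child 2 at index 8, swap → [-13, 17, 10, 2, -6, -19, -5, -9, -10]
sift down from index 1:
  -13 vs larger child 17 at index 2, swap → [17, -13, 10, 2, -6, -19, -5, -9, -10]
  -13 vs larger child 2 at index 4, swap → [17, 2, 10, -13, -6, -19, -5, -9, -10]
  -13 vs larger child -9 at index 8, swap → [17, 2, 10, -9, -6, -19, -5, -13, -10]

[17, 2, 10, -9, -6, -19, -5, -13, -10]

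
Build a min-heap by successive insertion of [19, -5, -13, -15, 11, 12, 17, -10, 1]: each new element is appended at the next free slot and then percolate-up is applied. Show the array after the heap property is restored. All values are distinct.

[-15, -13, -5, -10, 11, 12, 17, 19, 1]

Insert 19:
  append 19 at index 0 → [19] (no swap needed)
Insert -5:
  append -5 at index 1 → [19, -5]
  -5 < parent 19 at index 0, swap → [-5, 19]
Insert -13:
  append -13 at index 2 → [-5, 19, -13]
  -13 < parent -5 at index 0, swap → [-13, 19, -5]
Insert -15:
  append -15 at index 3 → [-13, 19, -5, -15]
  -15 < parent 19 at index 1, swap → [-13, -15, -5, 19]
  -15 < parent -13 at index 0, swap → [-15, -13, -5, 19]
Insert 11:
  append 11 at index 4 → [-15, -13, -5, 19, 11] (no swap needed)
Insert 12:
  append 12 at index 5 → [-15, -13, -5, 19, 11, 12] (no swap needed)
Insert 17:
  append 17 at index 6 → [-15, -13, -5, 19, 11, 12, 17] (no swap needed)
Insert -10:
  append -10 at index 7 → [-15, -13, -5, 19, 11, 12, 17, -10]
  -10 < parent 19 at index 3, swap → [-15, -13, -5, -10, 11, 12, 17, 19]
Insert 1:
  append 1 at index 8 → [-15, -13, -5, -10, 11, 12, 17, 19, 1] (no swap needed)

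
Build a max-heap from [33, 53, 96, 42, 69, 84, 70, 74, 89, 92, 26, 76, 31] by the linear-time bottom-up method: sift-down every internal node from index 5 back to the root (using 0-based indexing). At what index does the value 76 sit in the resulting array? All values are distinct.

5

sift down from index 5: already satisfies heap property
sift down from index 4:
  69 vs larger child 92 at index 9, swap → [33, 53, 96, 42, 92, 84, 70, 74, 89, 69, 26, 76, 31]
sift down from index 3:
  42 vs larger child 89 at index 8, swap → [33, 53, 96, 89, 92, 84, 70, 74, 42, 69, 26, 76, 31]
sift down from index 2: already satisfies heap property
sift down from index 1:
  53 vs larger child 92 at index 4, swap → [33, 92, 96, 89, 53, 84, 70, 74, 42, 69, 26, 76, 31]
  53 vs larger child 69 at index 9, swap → [33, 92, 96, 89, 69, 84, 70, 74, 42, 53, 26, 76, 31]
sift down from index 0:
  33 vs larger child 96 at index 2, swap → [96, 92, 33, 89, 69, 84, 70, 74, 42, 53, 26, 76, 31]
  33 vs larger child 84 at index 5, swap → [96, 92, 84, 89, 69, 33, 70, 74, 42, 53, 26, 76, 31]
  33 vs larger child 76 at index 11, swap → [96, 92, 84, 89, 69, 76, 70, 74, 42, 53, 26, 33, 31]
resulting array: [96, 92, 84, 89, 69, 76, 70, 74, 42, 53, 26, 33, 31]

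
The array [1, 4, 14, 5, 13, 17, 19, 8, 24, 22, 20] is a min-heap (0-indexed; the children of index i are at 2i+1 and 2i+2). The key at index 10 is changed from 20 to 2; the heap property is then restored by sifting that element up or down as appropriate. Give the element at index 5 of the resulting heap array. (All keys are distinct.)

17

set index 10 from 20 to 2 → [1, 4, 14, 5, 13, 17, 19, 8, 24, 22, 2]
2 < parent 13 at index 4, swap → [1, 4, 14, 5, 2, 17, 19, 8, 24, 22, 13]
2 < parent 4 at index 1, swap → [1, 2, 14, 5, 4, 17, 19, 8, 24, 22, 13]
resulting array: [1, 2, 14, 5, 4, 17, 19, 8, 24, 22, 13]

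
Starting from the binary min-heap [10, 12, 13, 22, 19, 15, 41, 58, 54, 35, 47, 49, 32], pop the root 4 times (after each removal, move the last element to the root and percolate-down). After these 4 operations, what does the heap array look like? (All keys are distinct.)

[19, 22, 41, 35, 32, 49, 47, 58, 54]

extract-min #1 returns 10:
  remove root 10; move last element 32 to root → [32, 12, 13, 22, 19, 15, 41, 58, 54, 35, 47, 49]
  32 vs smaller child 12 at index 1, swap → [12, 32, 13, 22, 19, 15, 41, 58, 54, 35, 47, 49]
  32 vs smaller child 19 at index 4, swap → [12, 19, 13, 22, 32, 15, 41, 58, 54, 35, 47, 49]
extract-min #2 returns 12:
  remove root 12; move last element 49 to root → [49, 19, 13, 22, 32, 15, 41, 58, 54, 35, 47]
  49 vs smaller child 13 at index 2, swap → [13, 19, 49, 22, 32, 15, 41, 58, 54, 35, 47]
  49 vs smaller child 15 at index 5, swap → [13, 19, 15, 22, 32, 49, 41, 58, 54, 35, 47]
extract-min #3 returns 13:
  remove root 13; move last element 47 to root → [47, 19, 15, 22, 32, 49, 41, 58, 54, 35]
  47 vs smaller child 15 at index 2, swap → [15, 19, 47, 22, 32, 49, 41, 58, 54, 35]
  47 vs smaller child 41 at index 6, swap → [15, 19, 41, 22, 32, 49, 47, 58, 54, 35]
extract-min #4 returns 15:
  remove root 15; move last element 35 to root → [35, 19, 41, 22, 32, 49, 47, 58, 54]
  35 vs smaller child 19 at index 1, swap → [19, 35, 41, 22, 32, 49, 47, 58, 54]
  35 vs smaller child 22 at index 3, swap → [19, 22, 41, 35, 32, 49, 47, 58, 54]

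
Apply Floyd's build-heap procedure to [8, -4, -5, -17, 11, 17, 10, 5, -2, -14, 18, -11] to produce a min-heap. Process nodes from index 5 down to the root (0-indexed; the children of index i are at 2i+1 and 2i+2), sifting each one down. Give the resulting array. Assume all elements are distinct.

[-17, -14, -11, -4, 8, -5, 10, 5, -2, 11, 18, 17]

sift down from index 5:
  17 vs only child -11 at index 11, swap → [8, -4, -5, -17, 11, -11, 10, 5, -2, -14, 18, 17]
sift down from index 4:
  11 vs smaller child -14 at index 9, swap → [8, -4, -5, -17, -14, -11, 10, 5, -2, 11, 18, 17]
sift down from index 3: already satisfies heap property
sift down from index 2:
  -5 vs smaller child -11 at index 5, swap → [8, -4, -11, -17, -14, -5, 10, 5, -2, 11, 18, 17]
sift down from index 1:
  -4 vs smaller child -17 at index 3, swap → [8, -17, -11, -4, -14, -5, 10, 5, -2, 11, 18, 17]
sift down from index 0:
  8 vs smaller child -17 at index 1, swap → [-17, 8, -11, -4, -14, -5, 10, 5, -2, 11, 18, 17]
  8 vs smaller child -14 at index 4, swap → [-17, -14, -11, -4, 8, -5, 10, 5, -2, 11, 18, 17]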